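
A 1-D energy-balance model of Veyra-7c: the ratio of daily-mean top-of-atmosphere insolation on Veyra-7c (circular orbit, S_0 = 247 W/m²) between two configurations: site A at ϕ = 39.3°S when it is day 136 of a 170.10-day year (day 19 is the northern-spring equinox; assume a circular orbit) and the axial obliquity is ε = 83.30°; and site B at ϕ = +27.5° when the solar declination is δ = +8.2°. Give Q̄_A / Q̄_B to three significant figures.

— Configuration A (ϕ=-39.3°):
Solar longitude: L_s = 360° × (136 − 19)/170.10 = 247.619°.
sin δ = sin 83.30° × sin 247.619° = -0.91836, so δ = -66.687°.
cos h₀ = −tan(-39.3°) tan(-66.687°) = -1.8993 ≤ −1 ⇒ polar day, h₀ = π.
Bracket: h₀ sin ϕ sin δ + cos ϕ cos δ sin h₀ = 3.1416×-0.63338×-0.91836 + 0.77384×0.39575×0.00000 = 1.827377 + 0.000000 = 1.827377.
Q̄ = (S_0/π) × [bracket] = (247/π) × 1.827377 = 143.67 W/m².
— Configuration B (ϕ=+27.5°):
cos h₀ = −tan(+27.5°) tan(+8.200°) = -0.0750, h₀ = 1.6459 rad.
Bracket: h₀ sin ϕ sin δ + cos ϕ cos δ sin h₀ = 1.6459×0.46175×0.14263 + 0.88701×0.98978×0.99718 = 0.108398 + 0.875469 = 0.983867.
Q̄ = (S_0/π) × [bracket] = (247/π) × 0.983867 = 77.354 W/m².
Ratio Q̄_A / Q̄_B = 143.67 / 77.354 = 1.857.

Q̄_A / Q̄_B ≈ 1.86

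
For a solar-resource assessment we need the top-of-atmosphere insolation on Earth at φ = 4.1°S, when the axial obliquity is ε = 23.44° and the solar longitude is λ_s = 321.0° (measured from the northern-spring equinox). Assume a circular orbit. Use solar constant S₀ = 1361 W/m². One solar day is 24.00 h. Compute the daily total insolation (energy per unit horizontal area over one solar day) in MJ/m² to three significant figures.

37.2 MJ/m²

Solar declination: sin δ = sin ε · sin λ_s = sin 23.44° × sin 321.0° = -0.25034, so δ = -14.497°.
cos H₀ = −tan(-4.1°) tan(-14.497°) = -0.0185, H₀ = 1.5893 rad.
Bracket: H₀ sin φ sin δ + cos φ cos δ sin H₀ = 1.5893×-0.07150×-0.25034 + 0.99744×0.96816×0.99983 = 0.028447 + 0.965517 = 0.993964.
Q̄ = (S₀/π) × [bracket] = (1361/π) × 0.993964 = 430.60 W/m².
Daily total = Q̄ × 24.00 h × 3600 s/h = 430.60 × 24.00 × 3600 / 10⁶ = 37.20 MJ/m².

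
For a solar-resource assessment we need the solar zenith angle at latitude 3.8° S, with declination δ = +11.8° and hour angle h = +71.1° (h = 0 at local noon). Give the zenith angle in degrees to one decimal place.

cos θ_z = sin ϕ sin δ + cos ϕ cos δ cos h = -0.013553 + 0.316375 = 0.302822.
θ_z = arccos(0.302822) = 72.4°.

θ_z = 72.4°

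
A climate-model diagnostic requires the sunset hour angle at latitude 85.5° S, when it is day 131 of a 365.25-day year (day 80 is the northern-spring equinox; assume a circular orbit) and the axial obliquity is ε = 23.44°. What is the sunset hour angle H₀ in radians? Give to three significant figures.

Solar longitude: λ_s = 360° × (131 − 80)/365.25 = 50.267°.
sin δ = sin 23.44° × sin 50.267° = 0.30591, so δ = +17.813°.
cos H₀ = −tan φ · tan δ = 4.0827 ≥ 1, so the Sun never rises (polar night) and H₀ = 0.

H₀ = 0.00 rad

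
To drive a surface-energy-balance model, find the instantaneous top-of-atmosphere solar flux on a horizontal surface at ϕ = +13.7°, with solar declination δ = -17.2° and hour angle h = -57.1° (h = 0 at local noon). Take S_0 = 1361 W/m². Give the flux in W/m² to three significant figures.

cos θ_z = sin ϕ sin δ + cos ϕ cos δ cos h = -0.070035 + 0.504120 = 0.434085.
Flux = S_0 · cos θ_z = 1361 × 0.434085 = 590.8 W/m².

591 W/m²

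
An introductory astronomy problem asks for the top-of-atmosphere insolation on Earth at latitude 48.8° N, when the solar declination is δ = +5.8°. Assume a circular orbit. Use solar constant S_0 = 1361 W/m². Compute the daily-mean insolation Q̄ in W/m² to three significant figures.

Q̄ ≈ 338 W/m²

cos h₀ = −tan(+48.8°) tan(+5.800°) = -0.1160, h₀ = 1.6871 rad.
Bracket: h₀ sin ϕ sin δ + cos ϕ cos δ sin h₀ = 1.6871×0.75241×0.10106 + 0.65869×0.99488×0.99325 = 0.128285 + 0.650894 = 0.779179.
Q̄ = (S_0/π) × [bracket] = (1361/π) × 0.779179 = 337.6 W/m².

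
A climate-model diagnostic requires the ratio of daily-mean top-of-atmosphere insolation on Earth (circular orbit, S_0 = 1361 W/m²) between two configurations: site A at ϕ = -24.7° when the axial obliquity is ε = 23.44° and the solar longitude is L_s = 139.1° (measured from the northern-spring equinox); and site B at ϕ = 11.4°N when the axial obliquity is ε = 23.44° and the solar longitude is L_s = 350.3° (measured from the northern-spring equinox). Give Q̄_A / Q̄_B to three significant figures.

Q̄_A / Q̄_B ≈ 0.745

— Configuration A (ϕ=-24.7°):
Solar declination: sin δ = sin ε · sin L_s = sin 23.44° × sin 139.1° = 0.26045, so δ = +15.097°.
cos h₀ = −tan(-24.7°) tan(+15.097°) = 0.1241, h₀ = 1.4464 rad.
Bracket: h₀ sin ϕ sin δ + cos ϕ cos δ sin h₀ = 1.4464×-0.41787×0.26045 + 0.90851×0.96549×0.99227 = -0.157418 + 0.870377 = 0.712959.
Q̄ = (S_0/π) × [bracket] = (1361/π) × 0.712959 = 308.87 W/m².
— Configuration B (ϕ=+11.4°):
Solar declination: sin δ = sin ε · sin L_s = sin 23.44° × sin 350.3° = -0.06702, so δ = -3.843°.
cos h₀ = −tan(+11.4°) tan(-3.843°) = 0.0135, h₀ = 1.5573 rad.
Bracket: h₀ sin ϕ sin δ + cos ϕ cos δ sin h₀ = 1.5573×0.19766×-0.06702 + 0.98027×0.99775×0.99991 = -0.020630 + 0.977976 = 0.957346.
Q̄ = (S_0/π) × [bracket] = (1361/π) × 0.957346 = 414.74 W/m².
Ratio Q̄_A / Q̄_B = 308.87 / 414.74 = 0.7447.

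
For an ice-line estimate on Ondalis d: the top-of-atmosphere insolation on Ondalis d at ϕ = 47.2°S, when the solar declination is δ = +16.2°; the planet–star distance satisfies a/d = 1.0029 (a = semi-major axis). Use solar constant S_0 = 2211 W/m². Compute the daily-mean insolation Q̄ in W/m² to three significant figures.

Q̄ ≈ 257 W/m²

cos h₀ = −tan(-47.2°) tan(+16.200°) = 0.3137, h₀ = 1.2517 rad.
Bracket: h₀ sin ϕ sin δ + cos ϕ cos δ sin h₀ = 1.2517×-0.73373×0.27899 + 0.67944×0.96029×0.94951 = -0.256227 + 0.619517 = 0.363290.
Inverse-square distance factor (a/d)² = 1.0029² = 1.005808.
Q̄ = (S_0/π) × 1.005808 × [bracket] = (2211/π) × 1.005808 × 0.363290 = 257.2 W/m².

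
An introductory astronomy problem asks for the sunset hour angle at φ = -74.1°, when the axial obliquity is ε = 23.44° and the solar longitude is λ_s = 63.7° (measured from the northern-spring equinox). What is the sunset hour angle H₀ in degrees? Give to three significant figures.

H₀ = 0.00°

Solar declination: sin δ = sin ε · sin λ_s = sin 23.44° × sin 63.7° = 0.35661, so δ = +20.892°.
cos H₀ = −tan φ · tan δ = 1.3400 ≥ 1, so the Sun never rises (polar night) and H₀ = 0.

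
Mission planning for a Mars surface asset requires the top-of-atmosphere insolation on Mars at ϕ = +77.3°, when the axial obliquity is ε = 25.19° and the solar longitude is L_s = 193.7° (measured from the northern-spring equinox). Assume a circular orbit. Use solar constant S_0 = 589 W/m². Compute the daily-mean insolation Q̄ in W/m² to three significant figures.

Q̄ ≈ 16.3 W/m²

Solar declination: sin δ = sin ε · sin L_s = sin 25.19° × sin 193.7° = -0.10080, so δ = -5.785°.
cos h₀ = −tan(+77.3°) tan(-5.785°) = 0.4496, h₀ = 1.1045 rad.
Bracket: h₀ sin ϕ sin δ + cos ϕ cos δ sin h₀ = 1.1045×0.97553×-0.10080 + 0.21985×0.99491×0.89324 = -0.108609 + 0.195379 = 0.086770.
Q̄ = (S_0/π) × [bracket] = (589/π) × 0.086770 = 16.27 W/m².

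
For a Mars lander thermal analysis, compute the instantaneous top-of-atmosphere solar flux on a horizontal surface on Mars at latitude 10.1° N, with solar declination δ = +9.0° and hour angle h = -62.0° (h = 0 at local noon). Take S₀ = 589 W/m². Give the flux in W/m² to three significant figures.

285 W/m²

cos θ_z = sin φ sin δ + cos φ cos δ cos h = 0.027433 + 0.456506 = 0.483939.
Flux = S₀ · cos θ_z = 589 × 0.483939 = 285.0 W/m².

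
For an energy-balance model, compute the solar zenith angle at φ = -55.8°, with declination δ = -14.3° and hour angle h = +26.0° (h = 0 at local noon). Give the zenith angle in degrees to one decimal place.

θ_z = 46.1°

cos θ_z = sin φ sin δ + cos φ cos δ cos h = 0.204288 + 0.489544 = 0.693832.
θ_z = arccos(0.693832) = 46.1°.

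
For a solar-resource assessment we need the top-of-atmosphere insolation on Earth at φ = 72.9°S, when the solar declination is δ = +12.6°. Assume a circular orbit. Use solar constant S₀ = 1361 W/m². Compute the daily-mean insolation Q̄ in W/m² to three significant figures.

cos H₀ = −tan(-72.9°) tan(+12.600°) = 0.7266, H₀ = 0.7575 rad.
Bracket: H₀ sin φ sin δ + cos φ cos δ sin H₀ = 0.7575×-0.95579×0.21814 + 0.29404×0.97592×0.68708 = -0.157936 + 0.197164 = 0.039228.
Q̄ = (S₀/π) × [bracket] = (1361/π) × 0.039228 = 16.99 W/m².

Q̄ ≈ 17.0 W/m²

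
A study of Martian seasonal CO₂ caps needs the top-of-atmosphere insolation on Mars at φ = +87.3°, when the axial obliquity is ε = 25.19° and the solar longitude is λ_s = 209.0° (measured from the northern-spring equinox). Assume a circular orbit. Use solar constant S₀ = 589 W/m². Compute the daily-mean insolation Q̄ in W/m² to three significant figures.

Q̄ ≈ 0.00 W/m²

Solar declination: sin δ = sin ε · sin λ_s = sin 25.19° × sin 209.0° = -0.20635, so δ = -11.908°.
cos H₀ = −tan(+87.3°) tan(-11.908°) = 4.4718 ≥ 1 ⇒ polar night, H₀ = 0 and Q̄ = 0.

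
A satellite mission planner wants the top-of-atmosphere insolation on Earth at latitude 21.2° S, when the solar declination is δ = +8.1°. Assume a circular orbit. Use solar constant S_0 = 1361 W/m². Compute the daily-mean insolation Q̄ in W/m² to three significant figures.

cos h₀ = −tan(-21.2°) tan(+8.100°) = 0.0552, h₀ = 1.5156 rad.
Bracket: h₀ sin ϕ sin δ + cos ϕ cos δ sin h₀ = 1.5156×-0.36162×0.14090 + 0.93232×0.99002×0.99848 = -0.077223 + 0.921612 = 0.844389.
Q̄ = (S_0/π) × [bracket] = (1361/π) × 0.844389 = 365.8 W/m².

Q̄ ≈ 366 W/m²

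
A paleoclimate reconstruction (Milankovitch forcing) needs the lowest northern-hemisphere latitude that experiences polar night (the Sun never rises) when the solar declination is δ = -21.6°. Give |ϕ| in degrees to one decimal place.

Polar night requires cos h₀ = −tan ϕ tan δ ≥ 1, i.e. tan ϕ tan δ ≤ −1.
The boundary is |tan ϕ| · |tan δ| = 1, so |ϕ| = 90° − |δ| = 90° − 21.6° = 68.4° in the northern hemisphere.

|ϕ| = 68.4°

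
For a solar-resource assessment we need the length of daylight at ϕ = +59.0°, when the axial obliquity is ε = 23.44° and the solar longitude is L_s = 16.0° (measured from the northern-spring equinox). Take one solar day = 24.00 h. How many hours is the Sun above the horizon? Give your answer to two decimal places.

Solar declination: sin δ = sin ε · sin L_s = sin 23.44° × sin 16.0° = 0.10965, so δ = +6.295°.
cos h₀ = −tan ϕ · tan δ = −tan(+59.0°) × tan(+6.295°) = -0.1836, so h₀ = 1.7554 rad = 100.58°.
Daylight = 2h₀/(2π) × 24.00 h = (1.7554/π) × 24.00 = 13.41 h.

13.41 h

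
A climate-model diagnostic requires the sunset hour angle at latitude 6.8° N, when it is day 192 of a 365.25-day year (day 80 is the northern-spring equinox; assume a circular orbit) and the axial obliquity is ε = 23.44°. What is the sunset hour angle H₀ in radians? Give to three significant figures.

H₀ = 1.62 rad

Solar longitude: λ_s = 360° × (192 − 80)/365.25 = 110.390°.
sin δ = sin 23.44° × sin 110.390° = 0.37286, so δ = +21.892°.
cos H₀ = −tan φ · tan δ = −tan(+6.8°) × tan(+21.892°) = -0.0479, so H₀ = 1.6187 rad = 92.75°.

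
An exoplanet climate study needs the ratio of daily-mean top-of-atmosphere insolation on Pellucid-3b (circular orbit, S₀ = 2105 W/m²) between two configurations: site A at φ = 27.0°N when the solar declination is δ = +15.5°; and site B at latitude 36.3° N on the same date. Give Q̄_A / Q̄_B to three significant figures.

Q̄_A / Q̄_B ≈ 1.02

— Configuration A (φ=+27.0°):
cos H₀ = −tan(+27.0°) tan(+15.500°) = -0.1413, H₀ = 1.7126 rad.
Bracket: H₀ sin φ sin δ + cos φ cos δ sin H₀ = 1.7126×0.45399×0.26724 + 0.89101×0.96363×0.98997 = 0.207780 + 0.849992 = 1.057772.
Q̄ = (S₀/π) × [bracket] = (2105/π) × 1.057772 = 708.75 W/m².
— Configuration B (φ=+36.3°):
cos H₀ = −tan(+36.3°) tan(+15.500°) = -0.2037, H₀ = 1.7759 rad.
Bracket: H₀ sin φ sin δ + cos φ cos δ sin H₀ = 1.7759×0.59201×0.26724 + 0.80593×0.96363×0.97903 = 0.280963 + 0.760333 = 1.041296.
Q̄ = (S₀/π) × [bracket] = (2105/π) × 1.041296 = 697.71 W/m².
Ratio Q̄_A / Q̄_B = 708.75 / 697.71 = 1.016.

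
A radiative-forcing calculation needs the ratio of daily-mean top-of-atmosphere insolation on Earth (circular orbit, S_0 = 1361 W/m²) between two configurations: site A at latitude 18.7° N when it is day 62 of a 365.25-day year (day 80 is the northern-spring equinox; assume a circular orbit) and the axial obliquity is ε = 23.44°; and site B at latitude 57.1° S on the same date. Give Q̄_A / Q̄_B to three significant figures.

— Configuration A (ϕ=+18.7°):
Solar longitude: L_s = 360° × (62 − 80)/365.25 = -17.741°, i.e. -17.741° + 360° = 342.259°.
sin δ = sin 23.44° × sin 342.259° = -0.12121, so δ = -6.962°.
cos h₀ = −tan(+18.7°) tan(-6.962°) = 0.0413, h₀ = 1.5295 rad.
Bracket: h₀ sin ϕ sin δ + cos ϕ cos δ sin h₀ = 1.5295×0.32061×-0.12121 + 0.94721×0.99263×0.99915 = -0.059438 + 0.939430 = 0.879992.
Q̄ = (S_0/π) × [bracket] = (1361/π) × 0.879992 = 381.23 W/m².
— Configuration B (ϕ=-57.1°):
cos h₀ = −tan(-57.1°) tan(-6.962°) = -0.1888, h₀ = 1.7607 rad.
Bracket: h₀ sin ϕ sin δ + cos ϕ cos δ sin h₀ = 1.7607×-0.83962×-0.12121 + 0.54317×0.99263×0.98202 = 0.179187 + 0.529473 = 0.708660.
Q̄ = (S_0/π) × [bracket] = (1361/π) × 0.708660 = 307.01 W/m².
Ratio Q̄_A / Q̄_B = 381.23 / 307.01 = 1.242.

Q̄_A / Q̄_B ≈ 1.24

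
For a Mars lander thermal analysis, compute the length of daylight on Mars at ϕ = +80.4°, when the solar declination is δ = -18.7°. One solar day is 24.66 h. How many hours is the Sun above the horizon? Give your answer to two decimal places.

0.00 h

cos h₀ = −tan ϕ · tan δ = 2.0012 ≥ 1, so the Sun never rises (polar night) and h₀ = 0.
Daylight = 2h₀/(2π) × 24.66 h = (0.0000/π) × 24.66 = 0.00 h.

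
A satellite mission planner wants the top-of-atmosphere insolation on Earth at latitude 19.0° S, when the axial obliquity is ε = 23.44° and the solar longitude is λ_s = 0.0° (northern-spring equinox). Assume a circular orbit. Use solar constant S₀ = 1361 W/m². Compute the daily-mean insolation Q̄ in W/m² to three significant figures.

Q̄ ≈ 410 W/m²

Solar declination: sin δ = sin ε · sin λ_s = sin 23.44° × sin 0.0° = 0.00000, so δ = +0.000°.
cos H₀ = −tan(-19.0°) tan(+0.000°) = 0.0000, H₀ = 1.5708 rad.
Bracket: H₀ sin φ sin δ + cos φ cos δ sin H₀ = 1.5708×-0.32557×0.00000 + 0.94552×1.00000×1.00000 = -0.000000 + 0.945520 = 0.945520.
Q̄ = (S₀/π) × [bracket] = (1361/π) × 0.945520 = 409.6 W/m².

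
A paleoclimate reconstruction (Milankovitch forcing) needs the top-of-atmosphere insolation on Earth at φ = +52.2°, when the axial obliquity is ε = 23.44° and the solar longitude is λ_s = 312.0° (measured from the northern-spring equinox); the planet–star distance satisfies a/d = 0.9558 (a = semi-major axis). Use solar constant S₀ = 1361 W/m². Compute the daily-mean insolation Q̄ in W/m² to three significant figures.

Solar declination: sin δ = sin ε · sin λ_s = sin 23.44° × sin 312.0° = -0.29561, so δ = -17.194°.
cos H₀ = −tan(+52.2°) tan(-17.194°) = 0.3989, H₀ = 1.1604 rad.
Bracket: H₀ sin φ sin δ + cos φ cos δ sin H₀ = 1.1604×0.79016×-0.29561 + 0.61291×0.95531×0.91698 = -0.271045 + 0.536909 = 0.265864.
Inverse-square distance factor (a/d)² = 0.9558² = 0.913554.
Q̄ = (S₀/π) × 0.913554 × [bracket] = (1361/π) × 0.913554 × 0.265864 = 105.2 W/m².

Q̄ ≈ 105 W/m²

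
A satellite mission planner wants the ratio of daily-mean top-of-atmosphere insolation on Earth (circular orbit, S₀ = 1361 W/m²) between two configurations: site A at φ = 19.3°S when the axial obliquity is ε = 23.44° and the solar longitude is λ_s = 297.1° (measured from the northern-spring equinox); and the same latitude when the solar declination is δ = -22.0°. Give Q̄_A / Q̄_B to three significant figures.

— Configuration A (φ=-19.3°):
Solar declination: sin δ = sin ε · sin λ_s = sin 23.44° × sin 297.1° = -0.35412, so δ = -20.739°.
cos H₀ = −tan(-19.3°) tan(-20.739°) = -0.1326, H₀ = 1.7038 rad.
Bracket: H₀ sin φ sin δ + cos φ cos δ sin H₀ = 1.7038×-0.33051×-0.35412 + 0.94380×0.93520×0.99117 = 0.199413 + 0.874848 = 1.074261.
Q̄ = (S₀/π) × [bracket] = (1361/π) × 1.074261 = 465.39 W/m².
— Configuration B (φ=-19.3°):
cos H₀ = −tan(-19.3°) tan(-22.000°) = -0.1415, H₀ = 1.7128 rad.
Bracket: H₀ sin φ sin δ + cos φ cos δ sin H₀ = 1.7128×-0.33051×-0.37461 + 0.94380×0.92718×0.98994 = 0.212066 + 0.866269 = 1.078335.
Q̄ = (S₀/π) × [bracket] = (1361/π) × 1.078335 = 467.16 W/m².
Ratio Q̄_A / Q̄_B = 465.39 / 467.16 = 0.9962.

Q̄_A / Q̄_B ≈ 0.996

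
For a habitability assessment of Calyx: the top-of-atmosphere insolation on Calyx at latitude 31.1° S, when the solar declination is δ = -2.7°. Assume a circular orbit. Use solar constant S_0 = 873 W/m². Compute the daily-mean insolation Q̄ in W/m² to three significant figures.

cos h₀ = −tan(-31.1°) tan(-2.700°) = -0.0284, h₀ = 1.5992 rad.
Bracket: h₀ sin ϕ sin δ + cos ϕ cos δ sin h₀ = 1.5992×-0.51653×-0.04711 + 0.85627×0.99889×0.99960 = 0.038914 + 0.854977 = 0.893891.
Q̄ = (S_0/π) × [bracket] = (873/π) × 0.893891 = 248.4 W/m².

Q̄ ≈ 248 W/m²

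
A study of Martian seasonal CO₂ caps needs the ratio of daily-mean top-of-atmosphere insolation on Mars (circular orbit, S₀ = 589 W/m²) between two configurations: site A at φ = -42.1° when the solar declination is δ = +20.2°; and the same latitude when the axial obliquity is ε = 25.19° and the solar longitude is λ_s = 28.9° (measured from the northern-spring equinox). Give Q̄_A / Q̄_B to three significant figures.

Q̄_A / Q̄_B ≈ 0.711

— Configuration A (φ=-42.1°):
cos H₀ = −tan(-42.1°) tan(+20.200°) = 0.3324, H₀ = 1.2319 rad.
Bracket: H₀ sin φ sin δ + cos φ cos δ sin H₀ = 1.2319×-0.67043×0.34530 + 0.74198×0.93849×0.94312 = -0.285184 + 0.656733 = 0.371549.
Q̄ = (S₀/π) × [bracket] = (589/π) × 0.371549 = 69.660 W/m².
— Configuration B (φ=-42.1°):
Solar declination: sin δ = sin ε · sin λ_s = sin 25.19° × sin 28.9° = 0.20570, so δ = +11.870°.
cos H₀ = −tan(-42.1°) tan(+11.870°) = 0.1899, H₀ = 1.3797 rad.
Bracket: H₀ sin φ sin δ + cos φ cos δ sin H₀ = 1.3797×-0.67043×0.20570 + 0.74198×0.97862×0.98180 = -0.190271 + 0.712901 = 0.522630.
Q̄ = (S₀/π) × [bracket] = (589/π) × 0.522630 = 97.985 W/m².
Ratio Q̄_A / Q̄_B = 69.660 / 97.985 = 0.7109.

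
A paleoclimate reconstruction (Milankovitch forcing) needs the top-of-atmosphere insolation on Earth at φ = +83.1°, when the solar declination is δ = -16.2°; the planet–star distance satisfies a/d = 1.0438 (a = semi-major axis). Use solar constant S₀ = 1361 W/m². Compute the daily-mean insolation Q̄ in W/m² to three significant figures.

Q̄ ≈ 0.00 W/m²

cos H₀ = −tan(+83.1°) tan(-16.200°) = 2.4008 ≥ 1 ⇒ polar night, H₀ = 0 and Q̄ = 0.
Inverse-square distance factor (a/d)² = 1.0438² = 1.089518.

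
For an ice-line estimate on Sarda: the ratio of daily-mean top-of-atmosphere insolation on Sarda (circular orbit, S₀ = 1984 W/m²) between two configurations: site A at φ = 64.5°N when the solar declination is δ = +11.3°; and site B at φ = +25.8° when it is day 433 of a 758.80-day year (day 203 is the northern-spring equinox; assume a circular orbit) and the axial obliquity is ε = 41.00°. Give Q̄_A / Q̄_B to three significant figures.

Q̄_A / Q̄_B ≈ 0.624

— Configuration A (φ=+64.5°):
cos H₀ = −tan(+64.5°) tan(+11.300°) = -0.4189, H₀ = 2.0031 rad.
Bracket: H₀ sin φ sin δ + cos φ cos δ sin H₀ = 2.0031×0.90259×0.19595 + 0.43051×0.98061×0.90802 = 0.354273 + 0.383332 = 0.737605.
Q̄ = (S₀/π) × [bracket] = (1984/π) × 0.737605 = 465.82 W/m².
— Configuration B (φ=+25.8°):
Solar longitude: λ_s = 360° × (433 − 203)/758.80 = 109.120°.
sin δ = sin 41.00° × sin 109.120° = 0.61987, so δ = +38.307°.
cos H₀ = −tan(+25.8°) tan(+38.307°) = -0.3819, H₀ = 1.9626 rad.
Bracket: H₀ sin φ sin δ + cos φ cos δ sin H₀ = 1.9626×0.43523×0.61987 + 0.90032×0.78471×0.92422 = 0.529482 + 0.652952 = 1.182434.
Q̄ = (S₀/π) × [bracket] = (1984/π) × 1.182434 = 746.74 W/m².
Ratio Q̄_A / Q̄_B = 465.82 / 746.74 = 0.6238.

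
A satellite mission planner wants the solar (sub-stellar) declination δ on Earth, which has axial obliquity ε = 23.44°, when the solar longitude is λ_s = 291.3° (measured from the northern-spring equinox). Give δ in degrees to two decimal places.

δ = -21.75°

sin δ = sin ε · sin λ_s = sin 23.44° × sin 291.3° = -0.370616.
δ = arcsin(-0.370616) = -21.75°.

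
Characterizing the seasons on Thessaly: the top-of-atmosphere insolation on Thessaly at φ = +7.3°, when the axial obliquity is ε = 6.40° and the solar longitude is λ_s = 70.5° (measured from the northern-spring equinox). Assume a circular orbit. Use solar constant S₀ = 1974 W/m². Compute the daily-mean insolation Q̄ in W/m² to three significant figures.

Q̄ ≈ 633 W/m²

Solar declination: sin δ = sin ε · sin λ_s = sin 6.40° × sin 70.5° = 0.10508, so δ = +6.032°.
cos H₀ = −tan(+7.3°) tan(+6.032°) = -0.0135, H₀ = 1.5843 rad.
Bracket: H₀ sin φ sin δ + cos φ cos δ sin H₀ = 1.5843×0.12706×0.10508 + 0.99189×0.99446×0.99991 = 0.021153 + 0.986306 = 1.007459.
Q̄ = (S₀/π) × [bracket] = (1974/π) × 1.007459 = 633.0 W/m².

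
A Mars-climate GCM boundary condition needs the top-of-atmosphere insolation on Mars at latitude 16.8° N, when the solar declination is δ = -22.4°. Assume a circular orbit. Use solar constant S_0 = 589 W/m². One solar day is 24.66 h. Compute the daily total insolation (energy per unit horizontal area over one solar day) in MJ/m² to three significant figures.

12.0 MJ/m²

cos h₀ = −tan(+16.8°) tan(-22.400°) = 0.1244, h₀ = 1.4460 rad.
Bracket: h₀ sin ϕ sin δ + cos ϕ cos δ sin h₀ = 1.4460×0.28903×-0.38107 + 0.95732×0.92455×0.99223 = -0.159263 + 0.878213 = 0.718950.
Q̄ = (S_0/π) × [bracket] = (589/π) × 0.718950 = 134.79 W/m².
Daily total = Q̄ × 24.66 h × 3600 s/h = 134.79 × 24.66 × 3600 / 10⁶ = 11.97 MJ/m².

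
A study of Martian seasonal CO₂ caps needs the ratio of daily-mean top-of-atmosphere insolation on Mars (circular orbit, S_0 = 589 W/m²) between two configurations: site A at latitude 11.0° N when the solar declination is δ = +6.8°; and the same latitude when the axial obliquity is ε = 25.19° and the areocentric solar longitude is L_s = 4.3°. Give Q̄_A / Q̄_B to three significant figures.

— Configuration A (ϕ=+11.0°):
cos h₀ = −tan(+11.0°) tan(+6.800°) = -0.0232, h₀ = 1.5940 rad.
Bracket: h₀ sin ϕ sin δ + cos ϕ cos δ sin h₀ = 1.5940×0.19081×0.11840 + 0.98163×0.99297×0.99973 = 0.036011 + 0.974466 = 1.010477.
Q̄ = (S_0/π) × [bracket] = (589/π) × 1.010477 = 189.45 W/m².
— Configuration B (ϕ=+11.0°):
sin δ = sin 25.19° × sin 4.3° = 0.03191, so δ = +1.829°.
cos h₀ = −tan(+11.0°) tan(+1.829°) = -0.0062, h₀ = 1.5770 rad.
Bracket: h₀ sin ϕ sin δ + cos ϕ cos δ sin h₀ = 1.5770×0.19081×0.03191 + 0.98163×0.99949×0.99998 = 0.009602 + 0.981110 = 0.990712.
Q̄ = (S_0/π) × [bracket] = (589/π) × 0.990712 = 185.74 W/m².
Ratio Q̄_A / Q̄_B = 189.45 / 185.74 = 1.020.

Q̄_A / Q̄_B ≈ 1.02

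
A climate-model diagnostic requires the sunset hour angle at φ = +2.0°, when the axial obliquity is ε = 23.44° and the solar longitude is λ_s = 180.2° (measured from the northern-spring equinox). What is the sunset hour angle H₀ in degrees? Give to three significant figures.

Solar declination: sin δ = sin ε · sin λ_s = sin 23.44° × sin 180.2° = -0.00139, so δ = -0.080°.
cos H₀ = −tan φ · tan δ = −tan(+2.0°) × tan(-0.080°) = 0.0000, so H₀ = 1.5707 rad = 90.00°.

H₀ = 90.0°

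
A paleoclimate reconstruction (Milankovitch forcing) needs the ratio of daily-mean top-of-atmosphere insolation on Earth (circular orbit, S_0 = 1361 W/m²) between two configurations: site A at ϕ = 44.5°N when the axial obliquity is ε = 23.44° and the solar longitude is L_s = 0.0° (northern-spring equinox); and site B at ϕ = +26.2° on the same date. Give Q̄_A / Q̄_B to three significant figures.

Q̄_A / Q̄_B ≈ 0.795

— Configuration A (ϕ=+44.5°):
Solar declination: sin δ = sin ε · sin L_s = sin 23.44° × sin 0.0° = 0.00000, so δ = +0.000°.
cos h₀ = −tan(+44.5°) tan(+0.000°) = -0.0000, h₀ = 1.5708 rad.
Bracket: h₀ sin ϕ sin δ + cos ϕ cos δ sin h₀ = 1.5708×0.70091×0.00000 + 0.71325×1.00000×1.00000 = 0.000000 + 0.713250 = 0.713250.
Q̄ = (S_0/π) × [bracket] = (1361/π) × 0.713250 = 308.99 W/m².
— Configuration B (ϕ=+26.2°):
cos h₀ = −tan(+26.2°) tan(+0.000°) = -0.0000, h₀ = 1.5708 rad.
Bracket: h₀ sin ϕ sin δ + cos ϕ cos δ sin h₀ = 1.5708×0.44151×0.00000 + 0.89726×1.00000×1.00000 = 0.000000 + 0.897260 = 0.897260.
Q̄ = (S_0/π) × [bracket] = (1361/π) × 0.897260 = 388.71 W/m².
Ratio Q̄_A / Q̄_B = 308.99 / 388.71 = 0.7949.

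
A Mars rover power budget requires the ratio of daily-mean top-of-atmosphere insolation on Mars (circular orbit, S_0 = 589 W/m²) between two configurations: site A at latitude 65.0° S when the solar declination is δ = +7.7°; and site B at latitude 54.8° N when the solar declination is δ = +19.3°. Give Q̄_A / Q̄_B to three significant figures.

Q̄_A / Q̄_B ≈ 0.237

— Configuration A (ϕ=-65.0°):
cos h₀ = −tan(-65.0°) tan(+7.700°) = 0.2899, h₀ = 1.2766 rad.
Bracket: h₀ sin ϕ sin δ + cos ϕ cos δ sin h₀ = 1.2766×-0.90631×0.13399 + 0.42262×0.99098×0.95704 = -0.155026 + 0.400816 = 0.245790.
Q̄ = (S_0/π) × [bracket] = (589/π) × 0.245790 = 46.082 W/m².
— Configuration B (ϕ=+54.8°):
cos h₀ = −tan(+54.8°) tan(+19.300°) = -0.4964, h₀ = 2.0903 rad.
Bracket: h₀ sin ϕ sin δ + cos ϕ cos δ sin h₀ = 2.0903×0.81714×0.33051 + 0.57643×0.94380×0.86807 = 0.564533 + 0.472260 = 1.036793.
Q̄ = (S_0/π) × [bracket] = (589/π) × 1.036793 = 194.38 W/m².
Ratio Q̄_A / Q̄_B = 46.082 / 194.38 = 0.2371.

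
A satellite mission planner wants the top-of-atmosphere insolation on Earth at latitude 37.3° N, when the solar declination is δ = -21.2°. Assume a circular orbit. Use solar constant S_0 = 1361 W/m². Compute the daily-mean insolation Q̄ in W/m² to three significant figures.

cos h₀ = −tan(+37.3°) tan(-21.200°) = 0.2955, h₀ = 1.2708 rad.
Bracket: h₀ sin ϕ sin δ + cos ϕ cos δ sin h₀ = 1.2708×0.60599×-0.36162 + 0.79547×0.93232×0.95535 = -0.278481 + 0.708519 = 0.430038.
Q̄ = (S_0/π) × [bracket] = (1361/π) × 0.430038 = 186.3 W/m².

Q̄ ≈ 186 W/m²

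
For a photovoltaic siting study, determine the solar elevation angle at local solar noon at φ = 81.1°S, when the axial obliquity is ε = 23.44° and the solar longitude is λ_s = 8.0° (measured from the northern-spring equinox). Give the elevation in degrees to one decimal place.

5.7°

Solar declination: sin δ = sin ε · sin λ_s = sin 23.44° × sin 8.0° = 0.05536, so δ = +3.174°.
At local noon the hour angle is zero, so the zenith angle equals |φ − δ| = |-81.1° − (+3.174°)| = 84.274°.
Elevation = 90° − 84.274° = 5.7°.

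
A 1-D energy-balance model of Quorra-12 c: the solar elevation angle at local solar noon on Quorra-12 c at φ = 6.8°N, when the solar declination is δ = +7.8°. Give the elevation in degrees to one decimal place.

89.0°

At local noon the hour angle is zero, so the zenith angle equals |φ − δ| = |+6.8° − (+7.800°)| = 1.000°.
Elevation = 90° − 1.000° = 89.0°.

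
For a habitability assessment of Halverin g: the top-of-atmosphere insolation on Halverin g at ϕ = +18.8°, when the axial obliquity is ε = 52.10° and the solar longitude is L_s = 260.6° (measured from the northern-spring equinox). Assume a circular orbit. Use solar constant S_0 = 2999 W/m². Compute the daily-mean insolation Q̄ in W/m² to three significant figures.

Q̄ ≈ 242 W/m²

Solar declination: sin δ = sin ε · sin L_s = sin 52.10° × sin 260.6° = -0.77849, so δ = -51.122°.
cos h₀ = −tan(+18.8°) tan(-51.122°) = 0.4222, h₀ = 1.1349 rad.
Bracket: h₀ sin ϕ sin δ + cos ϕ cos δ sin h₀ = 1.1349×0.32227×-0.77849 + 0.94665×0.62766×0.90649 = -0.284728 + 0.538613 = 0.253885.
Q̄ = (S_0/π) × [bracket] = (2999/π) × 0.253885 = 242.4 W/m².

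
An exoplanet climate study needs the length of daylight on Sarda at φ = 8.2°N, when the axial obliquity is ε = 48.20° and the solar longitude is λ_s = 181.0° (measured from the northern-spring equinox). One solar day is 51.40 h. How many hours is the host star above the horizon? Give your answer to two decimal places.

25.67 h

Solar declination: sin δ = sin ε · sin λ_s = sin 48.20° × sin 181.0° = -0.01301, so δ = -0.745°.
cos H₀ = −tan φ · tan δ = −tan(+8.2°) × tan(-0.745°) = 0.0019, so H₀ = 1.5689 rad = 89.89°.
Daylight = 2H₀/(2π) × 51.40 h = (1.5689/π) × 51.40 = 25.67 h.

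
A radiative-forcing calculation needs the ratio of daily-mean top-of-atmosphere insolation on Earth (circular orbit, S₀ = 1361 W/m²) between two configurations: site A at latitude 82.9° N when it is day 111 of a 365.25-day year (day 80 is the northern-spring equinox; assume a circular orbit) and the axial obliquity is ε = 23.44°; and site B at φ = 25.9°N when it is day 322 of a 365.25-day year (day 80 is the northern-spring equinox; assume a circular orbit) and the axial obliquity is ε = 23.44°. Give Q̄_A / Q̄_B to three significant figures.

Q̄_A / Q̄_B ≈ 1.01

— Configuration A (φ=+82.9°):
Solar longitude: λ_s = 360° × (111 − 80)/365.25 = 30.554°.
sin δ = sin 23.44° × sin 30.554° = 0.20222, so δ = +11.667°.
cos H₀ = −tan(+82.9°) tan(+11.667°) = -1.6578 ≤ −1 ⇒ polar day, H₀ = π.
Bracket: H₀ sin φ sin δ + cos φ cos δ sin H₀ = 3.1416×0.99233×0.20222 + 0.12360×0.97934×0.00000 = 0.630422 + 0.000000 = 0.630422.
Q̄ = (S₀/π) × [bracket] = (1361/π) × 0.630422 = 273.11 W/m².
— Configuration B (φ=+25.9°):
Solar longitude: λ_s = 360° × (322 − 80)/365.25 = 238.522°.
sin δ = sin 23.44° × sin 238.522° = -0.33925, so δ = -19.831°.
cos H₀ = −tan(+25.9°) tan(-19.831°) = 0.1751, H₀ = 1.3948 rad.
Bracket: H₀ sin φ sin δ + cos φ cos δ sin H₀ = 1.3948×0.43680×-0.33925 + 0.89956×0.94070×0.98455 = -0.206688 + 0.833142 = 0.626454.
Q̄ = (S₀/π) × [bracket] = (1361/π) × 0.626454 = 271.39 W/m².
Ratio Q̄_A / Q̄_B = 273.11 / 271.39 = 1.006.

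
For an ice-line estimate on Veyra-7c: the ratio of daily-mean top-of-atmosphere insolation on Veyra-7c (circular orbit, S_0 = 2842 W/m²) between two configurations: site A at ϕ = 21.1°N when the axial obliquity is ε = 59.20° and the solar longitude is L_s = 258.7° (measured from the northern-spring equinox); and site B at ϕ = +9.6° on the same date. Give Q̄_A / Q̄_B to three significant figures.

— Configuration A (ϕ=+21.1°):
Solar declination: sin δ = sin ε · sin L_s = sin 59.20° × sin 258.7° = -0.84231, so δ = -57.385°.
cos h₀ = −tan(+21.1°) tan(-57.385°) = 0.6030, h₀ = 0.9235 rad.
Bracket: h₀ sin ϕ sin δ + cos ϕ cos δ sin h₀ = 0.9235×0.36000×-0.84231 + 0.93295×0.53900×0.79773 = -0.280034 + 0.401147 = 0.121113.
Q̄ = (S_0/π) × [bracket] = (2842/π) × 0.121113 = 109.56 W/m².
— Configuration B (ϕ=+9.6°):
cos h₀ = −tan(+9.6°) tan(-57.385°) = 0.2643, h₀ = 1.3033 rad.
Bracket: h₀ sin ϕ sin δ + cos ϕ cos δ sin h₀ = 1.3033×0.16677×-0.84231 + 0.98600×0.53900×0.96444 = -0.183077 + 0.512555 = 0.329478.
Q̄ = (S_0/π) × [bracket] = (2842/π) × 0.329478 = 298.06 W/m².
Ratio Q̄_A / Q̄_B = 109.56 / 298.06 = 0.3676.

Q̄_A / Q̄_B ≈ 0.368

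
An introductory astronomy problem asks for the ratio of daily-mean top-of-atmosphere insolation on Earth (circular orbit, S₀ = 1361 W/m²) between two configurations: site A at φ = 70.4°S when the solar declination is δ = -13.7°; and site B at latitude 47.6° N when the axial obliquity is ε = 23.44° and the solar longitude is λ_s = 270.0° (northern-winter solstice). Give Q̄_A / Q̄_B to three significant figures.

Q̄_A / Q̄_B ≈ 3.31

— Configuration A (φ=-70.4°):
cos H₀ = −tan(-70.4°) tan(-13.700°) = -0.6846, H₀ = 2.3248 rad.
Bracket: H₀ sin φ sin δ + cos φ cos δ sin H₀ = 2.3248×-0.94206×-0.23684 + 0.33545×0.97155×0.72892 = 0.518704 + 0.237560 = 0.756264.
Q̄ = (S₀/π) × [bracket] = (1361/π) × 0.756264 = 327.63 W/m².
— Configuration B (φ=+47.6°):
Solar declination: sin δ = sin ε · sin λ_s = sin 23.44° × sin 270.0° = -0.39779, so δ = -23.440°.
cos H₀ = −tan(+47.6°) tan(-23.440°) = 0.4748, H₀ = 1.0760 rad.
Bracket: H₀ sin φ sin δ + cos φ cos δ sin H₀ = 1.0760×0.73846×-0.39779 + 0.67430×0.91748×0.88008 = -0.316077 + 0.544467 = 0.228390.
Q̄ = (S₀/π) × [bracket] = (1361/π) × 0.228390 = 98.943 W/m².
Ratio Q̄_A / Q̄_B = 327.63 / 98.943 = 3.311.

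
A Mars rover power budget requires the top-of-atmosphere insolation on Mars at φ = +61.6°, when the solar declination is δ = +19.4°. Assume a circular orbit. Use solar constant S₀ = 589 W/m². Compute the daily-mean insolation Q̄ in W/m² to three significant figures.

cos H₀ = −tan(+61.6°) tan(+19.400°) = -0.6513, H₀ = 2.2801 rad.
Bracket: H₀ sin φ sin δ + cos φ cos δ sin H₀ = 2.2801×0.87965×0.33216 + 0.47562×0.94322×0.75882 = 0.666210 + 0.340418 = 1.006628.
Q̄ = (S₀/π) × [bracket] = (589/π) × 1.006628 = 188.7 W/m².

Q̄ ≈ 189 W/m²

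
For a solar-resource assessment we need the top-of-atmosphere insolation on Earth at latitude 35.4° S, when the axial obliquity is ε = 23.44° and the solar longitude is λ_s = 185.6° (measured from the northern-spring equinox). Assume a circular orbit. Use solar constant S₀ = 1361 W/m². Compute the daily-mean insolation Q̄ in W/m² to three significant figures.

Q̄ ≈ 368 W/m²

Solar declination: sin δ = sin ε · sin λ_s = sin 23.44° × sin 185.6° = -0.03882, so δ = -2.225°.
cos H₀ = −tan(-35.4°) tan(-2.225°) = -0.0276, H₀ = 1.5984 rad.
Bracket: H₀ sin φ sin δ + cos φ cos δ sin H₀ = 1.5984×-0.57928×-0.03882 + 0.81513×0.99925×0.99962 = 0.035944 + 0.814209 = 0.850153.
Q̄ = (S₀/π) × [bracket] = (1361/π) × 0.850153 = 368.3 W/m².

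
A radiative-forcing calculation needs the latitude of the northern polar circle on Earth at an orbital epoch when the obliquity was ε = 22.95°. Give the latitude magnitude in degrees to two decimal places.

The polar circle is the lowest latitude that experiences at least one full rotation of continuous daylight at the northern-summer solstice; it lies at |ϕ| = 90° − ε = 90° − 22.95° = 67.05°.

67.05°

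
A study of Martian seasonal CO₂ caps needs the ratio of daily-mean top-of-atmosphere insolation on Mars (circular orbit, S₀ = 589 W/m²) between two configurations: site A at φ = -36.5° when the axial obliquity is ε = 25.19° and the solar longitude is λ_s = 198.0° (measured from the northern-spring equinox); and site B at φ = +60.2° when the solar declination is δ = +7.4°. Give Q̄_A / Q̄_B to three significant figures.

Q̄_A / Q̄_B ≈ 1.36

— Configuration A (φ=-36.5°):
Solar declination: sin δ = sin ε · sin λ_s = sin 25.19° × sin 198.0° = -0.13152, so δ = -7.558°.
cos H₀ = −tan(-36.5°) tan(-7.558°) = -0.0982, H₀ = 1.6691 rad.
Bracket: H₀ sin φ sin δ + cos φ cos δ sin H₀ = 1.6691×-0.59482×-0.13152 + 0.80386×0.99131×0.99517 = 0.130575 + 0.793026 = 0.923601.
Q̄ = (S₀/π) × [bracket] = (589/π) × 0.923601 = 173.16 W/m².
— Configuration B (φ=+60.2°):
cos H₀ = −tan(+60.2°) tan(+7.400°) = -0.2268, H₀ = 1.7996 rad.
Bracket: H₀ sin φ sin δ + cos φ cos δ sin H₀ = 1.7996×0.86777×0.12880 + 0.49697×0.99167×0.97395 = 0.201139 + 0.479992 = 0.681131.
Q̄ = (S₀/π) × [bracket] = (589/π) × 0.681131 = 127.70 W/m².
Ratio Q̄_A / Q̄_B = 173.16 / 127.70 = 1.356.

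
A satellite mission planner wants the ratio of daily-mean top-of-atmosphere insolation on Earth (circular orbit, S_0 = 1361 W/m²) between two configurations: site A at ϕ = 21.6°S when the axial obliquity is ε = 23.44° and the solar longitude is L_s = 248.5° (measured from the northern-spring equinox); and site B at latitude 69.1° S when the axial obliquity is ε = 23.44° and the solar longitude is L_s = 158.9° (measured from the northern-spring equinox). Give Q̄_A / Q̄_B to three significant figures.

Q̄_A / Q̄_B ≈ 6.46

— Configuration A (ϕ=-21.6°):
Solar declination: sin δ = sin ε · sin L_s = sin 23.44° × sin 248.5° = -0.37011, so δ = -21.722°.
cos h₀ = −tan(-21.6°) tan(-21.722°) = -0.1577, h₀ = 1.7292 rad.
Bracket: h₀ sin ϕ sin δ + cos ϕ cos δ sin h₀ = 1.7292×-0.36812×-0.37011 + 0.92978×0.92899×0.98748 = 0.235595 + 0.852942 = 1.088537.
Q̄ = (S_0/π) × [bracket] = (1361/π) × 1.088537 = 471.58 W/m².
— Configuration B (ϕ=-69.1°):
Solar declination: sin δ = sin ε · sin L_s = sin 23.44° × sin 158.9° = 0.14320, so δ = +8.233°.
cos h₀ = −tan(-69.1°) tan(+8.233°) = 0.3789, h₀ = 1.1822 rad.
Bracket: h₀ sin ϕ sin δ + cos ϕ cos δ sin h₀ = 1.1822×-0.93420×0.14320 + 0.35674×0.98969×0.92543 = -0.158152 + 0.326734 = 0.168582.
Q̄ = (S_0/π) × [bracket] = (1361/π) × 0.168582 = 73.033 W/m².
Ratio Q̄_A / Q̄_B = 471.58 / 73.033 = 6.457.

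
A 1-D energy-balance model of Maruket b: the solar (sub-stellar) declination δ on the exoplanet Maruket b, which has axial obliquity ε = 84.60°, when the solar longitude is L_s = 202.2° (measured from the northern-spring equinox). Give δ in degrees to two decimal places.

sin δ = sin ε · sin L_s = sin 84.60° × sin 202.2° = -0.376164.
δ = arcsin(-0.376164) = -22.10°.

δ = -22.10°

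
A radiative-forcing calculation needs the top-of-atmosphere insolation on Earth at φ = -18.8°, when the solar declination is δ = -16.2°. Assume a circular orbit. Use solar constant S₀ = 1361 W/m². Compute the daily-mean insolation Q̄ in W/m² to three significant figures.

cos H₀ = −tan(-18.8°) tan(-16.200°) = -0.0989, H₀ = 1.6699 rad.
Bracket: H₀ sin φ sin δ + cos φ cos δ sin H₀ = 1.6699×-0.32227×-0.27899 + 0.94665×0.96029×0.99510 = 0.150141 + 0.904604 = 1.054745.
Q̄ = (S₀/π) × [bracket] = (1361/π) × 1.054745 = 456.9 W/m².

Q̄ ≈ 457 W/m²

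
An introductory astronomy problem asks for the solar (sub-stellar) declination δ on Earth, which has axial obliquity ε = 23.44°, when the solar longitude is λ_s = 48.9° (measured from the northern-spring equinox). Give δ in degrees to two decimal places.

δ = +17.44°

sin δ = sin ε · sin λ_s = sin 23.44° × sin 48.9° = 0.299759.
δ = arcsin(0.299759) = +17.44°.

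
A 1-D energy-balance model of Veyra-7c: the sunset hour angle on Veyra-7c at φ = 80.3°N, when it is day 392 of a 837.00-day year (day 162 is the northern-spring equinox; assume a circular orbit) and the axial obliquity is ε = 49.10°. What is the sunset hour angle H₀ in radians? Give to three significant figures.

Solar longitude: λ_s = 360° × (392 − 162)/837.00 = 98.925°.
sin δ = sin 49.10° × sin 98.925° = 0.74670, so δ = +48.306°.
Sunrise equation: cos H₀ = −tan φ · tan δ = -6.5674 ≤ −1, so the host star never sets (polar day) and H₀ = π.

H₀ = 3.14 rad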